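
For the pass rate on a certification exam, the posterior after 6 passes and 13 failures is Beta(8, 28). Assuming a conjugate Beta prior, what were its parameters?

A Beta(α, β) prior with s successes and f failures in binomial data gives a Beta(α+s, β+f) posterior.
Subtract the data counts: 8−6=2, 28−13=15.

Beta(2, 15)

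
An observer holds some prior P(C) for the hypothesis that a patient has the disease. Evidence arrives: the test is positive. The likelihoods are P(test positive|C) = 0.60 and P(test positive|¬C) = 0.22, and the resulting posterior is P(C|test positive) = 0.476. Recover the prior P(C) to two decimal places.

Bayes' rule in odds form gives O(C|E) = O(C)·[P(E|C)/P(E|¬C)], hence O(C) = O(C|E)/LR.
Posterior odds = 0.476/(1−0.476) = 0.9084. LR = 0.60/0.22 = 2.7273.
Prior odds = 0.9084/2.7273 = 0.3331, so P(C) = 0.3331/(1+0.3331) ≈ 0.25.

P(C) = 0.25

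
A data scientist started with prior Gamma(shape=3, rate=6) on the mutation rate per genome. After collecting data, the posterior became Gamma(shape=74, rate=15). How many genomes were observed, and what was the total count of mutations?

A Gamma(α, β) prior (rate parametrization) on a Poisson rate with n observations summing to S gives posterior Gamma(α+S, β+n).
Matching: Σxᵢ = 74 − 3 = 71 and n = 15 − 6 = 9.

n = 9 genomes with total 71 mutations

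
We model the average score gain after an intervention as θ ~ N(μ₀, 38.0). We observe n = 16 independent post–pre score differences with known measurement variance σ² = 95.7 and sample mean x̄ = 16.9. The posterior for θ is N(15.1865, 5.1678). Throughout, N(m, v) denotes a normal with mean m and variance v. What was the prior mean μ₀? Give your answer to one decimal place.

μ₀ = 4.3

With known observation variance, the Normal–Normal posterior has precision τ_n = τ₀ + n/σ² and mean μ_n = (τ₀μ₀ + (n/σ²)x̄)/τ_n.
Here τ₀ = 1/38.0 = 0.026316 and τ_data = 16/95.7 = 0.167189, so τ_n = 0.193505.
Rearranging for μ₀: μ₀ = (μ_n·τ_n − τ_data·x̄)/τ₀ = (15.1865·0.193505 − 0.167189·16.9) / 0.026316 = 0.113170/0.026316 ≈ 4.3.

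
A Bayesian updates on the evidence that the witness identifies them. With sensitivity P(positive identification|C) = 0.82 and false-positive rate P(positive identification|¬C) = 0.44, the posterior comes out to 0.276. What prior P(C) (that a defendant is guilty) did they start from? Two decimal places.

P(C) = 0.17

In odds form, posterior odds = prior odds × likelihood ratio, so prior odds = posterior odds ÷ LR.
Posterior odds = 0.276/(1−0.276) = 0.3812. LR = 0.82/0.44 = 1.8636.
Prior odds = 0.3812/1.8636 = 0.2046, so P(C) = 0.2046/(1+0.2046) ≈ 0.17.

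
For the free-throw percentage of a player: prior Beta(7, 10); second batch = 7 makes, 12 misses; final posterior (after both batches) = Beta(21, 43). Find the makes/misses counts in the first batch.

7 makes and 21 misses

Sequential conjugate updates are equivalent to a single update on the pooled data, so total successes = posterior α − prior α and total failures = posterior β − prior β.
Total across both batches: 21−7=14 makes, 43−10=33 misses.
Subtract the second batch: 14−7=7 makes and 33−12=21 misses.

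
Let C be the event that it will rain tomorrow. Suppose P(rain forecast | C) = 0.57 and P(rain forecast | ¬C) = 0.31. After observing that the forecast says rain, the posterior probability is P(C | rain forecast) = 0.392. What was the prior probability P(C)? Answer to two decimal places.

P(C) = 0.26

Bayes' rule in odds form gives O(C|E) = O(C)·[P(E|C)/P(E|¬C)], hence O(C) = O(C|E)/LR.
Posterior odds = 0.392/(1−0.392) = 0.6447. LR = 0.57/0.31 = 1.8387.
Prior odds = 0.6447/1.8387 = 0.3506, so P(C) = 0.3506/(1+0.3506) ≈ 0.26.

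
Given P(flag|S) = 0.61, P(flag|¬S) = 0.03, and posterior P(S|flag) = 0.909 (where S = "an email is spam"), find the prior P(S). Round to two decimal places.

Bayes' rule in odds form gives O(S|E) = O(S)·[P(E|S)/P(E|¬S)], hence O(S) = O(S|E)/LR.
Posterior odds = 0.909/(1−0.909) = 9.9890. LR = 0.61/0.03 = 20.3333.
Prior odds = 9.9890/20.3333 = 0.4913, so P(S) = 0.4913/(1+0.4913) ≈ 0.33.

P(S) = 0.33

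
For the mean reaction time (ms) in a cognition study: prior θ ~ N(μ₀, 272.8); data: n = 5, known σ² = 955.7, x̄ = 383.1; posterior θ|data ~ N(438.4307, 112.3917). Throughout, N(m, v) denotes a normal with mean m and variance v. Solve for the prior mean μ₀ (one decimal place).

μ₀ = 517.4

With known observation variance, the Normal–Normal posterior has precision τ_n = τ₀ + n/σ² and mean μ_n = (τ₀μ₀ + (n/σ²)x̄)/τ_n.
Here τ₀ = 1/272.8 = 0.003666 and τ_data = 5/955.7 = 0.005232, so τ_n = 0.008898.
Rearranging for μ₀: μ₀ = (μ_n·τ_n − τ_data·x̄)/τ₀ = (438.4307·0.008898 − 0.005232·383.1) / 0.003666 = 1.896777/0.003666 ≈ 517.4.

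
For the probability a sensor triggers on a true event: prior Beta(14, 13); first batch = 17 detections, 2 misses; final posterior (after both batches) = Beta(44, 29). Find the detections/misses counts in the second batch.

Because Beta–binomial updating is additive in the counts, the combined data contributed (α_post−α_prior, β_post−β_prior) successes and failures.
Total across both batches: 44−14=30 detections, 29−13=16 misses.
Subtract the first batch: 30−17=13 detections and 16−2=14 misses.

13 detections and 14 misses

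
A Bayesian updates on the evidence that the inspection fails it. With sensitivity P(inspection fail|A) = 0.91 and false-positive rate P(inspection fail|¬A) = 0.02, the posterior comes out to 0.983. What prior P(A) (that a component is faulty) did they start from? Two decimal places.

P(A) = 0.56

In odds form, posterior odds = prior odds × likelihood ratio, so prior odds = posterior odds ÷ LR.
Posterior odds = 0.983/(1−0.983) = 57.8235. LR = 0.91/0.02 = 45.5000.
Prior odds = 57.8235/45.5000 = 1.2708, so P(A) = 1.2708/(1+1.2708) ≈ 0.56.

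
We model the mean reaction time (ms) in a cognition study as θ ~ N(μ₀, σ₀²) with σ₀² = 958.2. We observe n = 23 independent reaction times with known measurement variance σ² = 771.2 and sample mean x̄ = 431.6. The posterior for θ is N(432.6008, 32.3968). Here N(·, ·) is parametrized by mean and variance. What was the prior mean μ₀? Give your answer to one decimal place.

With known observation variance, the Normal–Normal posterior has precision τ_n = τ₀ + n/σ² and mean μ_n = (τ₀μ₀ + (n/σ²)x̄)/τ_n.
Here τ₀ = 1/958.2 = 0.001044 and τ_data = 23/771.2 = 0.029824, so τ_n = 0.030868.
Rearranging for μ₀: μ₀ = (μ_n·τ_n − τ_data·x̄)/τ₀ = (432.6008·0.030868 − 0.029824·431.6) / 0.001044 = 0.481483/0.001044 ≈ 461.2.

μ₀ = 461.2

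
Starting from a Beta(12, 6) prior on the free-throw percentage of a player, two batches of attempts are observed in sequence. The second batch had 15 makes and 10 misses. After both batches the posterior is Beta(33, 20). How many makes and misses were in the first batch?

6 makes and 4 misses

Because Beta–binomial updating is additive in the counts, the combined data contributed (α_post−α_prior, β_post−β_prior) successes and failures.
Total across both batches: 33−12=21 makes, 20−6=14 misses.
Subtract the second batch: 21−15=6 makes and 14−10=4 misses.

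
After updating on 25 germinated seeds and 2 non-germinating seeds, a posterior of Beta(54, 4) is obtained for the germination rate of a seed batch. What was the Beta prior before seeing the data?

Beta(29, 2)

Under Beta–binomial conjugacy the posterior parameters are (a+s, b+f).
Subtract the data counts: 54−25=29, 4−2=2.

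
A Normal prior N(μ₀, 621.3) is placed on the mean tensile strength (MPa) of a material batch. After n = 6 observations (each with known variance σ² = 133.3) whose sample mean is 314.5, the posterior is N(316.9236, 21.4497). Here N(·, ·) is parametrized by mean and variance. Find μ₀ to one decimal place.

μ₀ = 384.7

With known observation variance, the Normal–Normal posterior has precision τ_n = τ₀ + n/σ² and mean μ_n = (τ₀μ₀ + (n/σ²)x̄)/τ_n.
Here τ₀ = 1/621.3 = 0.001610 and τ_data = 6/133.3 = 0.045011, so τ_n = 0.046621.
Rearranging for μ₀: μ₀ = (μ_n·τ_n − τ_data·x̄)/τ₀ = (316.9236·0.046621 − 0.045011·314.5) / 0.001610 = 0.619336/0.001610 ≈ 384.7.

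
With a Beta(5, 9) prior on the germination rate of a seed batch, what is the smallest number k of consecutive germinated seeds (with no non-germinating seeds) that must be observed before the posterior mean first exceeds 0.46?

k = 3

After k germinated seeds and 0 non-germinating seeds the posterior is Beta(5+k, 9), with mean (5+k)/(5+9+k).
Set (5+k)/(14+k) > 0.46 and solve: k > (0.46·14 − 5)/(1 − 0.46) = 2.667.
The smallest integer exceeding 2.667 is 3, and checking k=3: (8)/(17) = 0.4706 > 0.46.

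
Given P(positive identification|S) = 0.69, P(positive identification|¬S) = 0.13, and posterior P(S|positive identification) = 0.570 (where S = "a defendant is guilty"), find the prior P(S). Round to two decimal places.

Bayes' rule in odds form gives O(S|E) = O(S)·[P(E|S)/P(E|¬S)], hence O(S) = O(S|E)/LR.
Posterior odds = 0.570/(1−0.570) = 1.3256. LR = 0.69/0.13 = 5.3077.
Prior odds = 1.3256/5.3077 = 0.2498, so P(S) = 0.2498/(1+0.2498) ≈ 0.20.

P(S) = 0.20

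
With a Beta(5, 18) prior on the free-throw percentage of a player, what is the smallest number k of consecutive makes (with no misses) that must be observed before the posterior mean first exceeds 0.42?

After k makes and 0 misses the posterior is Beta(5+k, 18), with mean (5+k)/(5+18+k).
Set (5+k)/(23+k) > 0.42 and solve: k > (0.42·23 − 5)/(1 − 0.42) = 8.034.
The smallest integer exceeding 8.034 is 9, and checking k=9: (14)/(32) = 0.4375 > 0.42.

k = 9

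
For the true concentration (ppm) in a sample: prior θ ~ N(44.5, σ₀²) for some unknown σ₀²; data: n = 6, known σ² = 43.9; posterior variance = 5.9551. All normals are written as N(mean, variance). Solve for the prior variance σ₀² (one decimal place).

For the Normal–Normal model with known σ², precisions add: τ_n = τ₀ + n/σ².
So 1/σ₀² = 1/5.9551 − 6/43.9 = 0.167923 − 0.136674 = 0.031249.
Hence σ₀² = 1/0.031249 ≈ 32.0.

σ₀² = 32.0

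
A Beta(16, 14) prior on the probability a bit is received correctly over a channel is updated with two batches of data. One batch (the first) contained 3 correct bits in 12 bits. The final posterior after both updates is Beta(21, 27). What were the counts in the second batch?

Sequential conjugate updates are equivalent to a single update on the pooled data, so total successes = posterior α − prior α and total failures = posterior β − prior β.
Total across both batches: 21−16=5 correct bits, 27−14=13 errors.
Subtract the first batch: 5−3=2 correct bits and 13−9=4 errors.

2 correct bits and 4 errors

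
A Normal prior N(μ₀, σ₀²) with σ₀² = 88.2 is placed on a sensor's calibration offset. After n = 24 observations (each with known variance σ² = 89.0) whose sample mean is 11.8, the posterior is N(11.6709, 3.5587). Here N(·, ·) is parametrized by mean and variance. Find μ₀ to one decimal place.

With known observation variance, the Normal–Normal posterior has precision τ_n = τ₀ + n/σ² and mean μ_n = (τ₀μ₀ + (n/σ²)x̄)/τ_n.
Here τ₀ = 1/88.2 = 0.011338 and τ_data = 24/89.0 = 0.269663, so τ_n = 0.281001.
Rearranging for μ₀: μ₀ = (μ_n·τ_n − τ_data·x̄)/τ₀ = (11.6709·0.281001 − 0.269663·11.8) / 0.011338 = 0.097511/0.011338 ≈ 8.6.

μ₀ = 8.6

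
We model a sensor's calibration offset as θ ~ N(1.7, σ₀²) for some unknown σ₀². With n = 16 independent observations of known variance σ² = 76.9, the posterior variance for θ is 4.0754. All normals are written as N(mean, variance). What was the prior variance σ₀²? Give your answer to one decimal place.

σ₀² = 26.8

Posterior precision equals prior precision plus data precision: 1/σ_n² = 1/σ₀² + n/σ².
So 1/σ₀² = 1/4.0754 − 16/76.9 = 0.245375 − 0.208062 = 0.037313.
Hence σ₀² = 1/0.037313 ≈ 26.8.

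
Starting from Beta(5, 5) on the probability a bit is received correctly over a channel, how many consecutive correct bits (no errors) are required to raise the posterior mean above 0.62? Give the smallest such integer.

After k correct bits and 0 errors the posterior is Beta(5+k, 5), with mean (5+k)/(5+5+k).
Set (5+k)/(10+k) > 0.62 and solve: k > (0.62·10 − 5)/(1 − 0.62) = 3.158.
The smallest integer exceeding 3.158 is 4, and checking k=4: (9)/(14) = 0.6429 > 0.62.

k = 4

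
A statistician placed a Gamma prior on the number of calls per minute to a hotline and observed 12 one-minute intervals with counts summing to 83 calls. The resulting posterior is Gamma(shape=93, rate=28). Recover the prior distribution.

A Gamma(α, β) prior (rate parametrization) on a Poisson rate with n observations summing to S gives posterior Gamma(α+S, β+n).
So α = 93 − 83 = 10 and β = 28 − 12 = 16.

Gamma(shape=10, rate=16)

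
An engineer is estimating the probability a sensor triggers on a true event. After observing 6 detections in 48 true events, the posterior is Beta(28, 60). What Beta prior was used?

Beta(22, 18)

A Beta(α, β) prior with s successes and f failures in binomial data gives a Beta(α+s, β+f) posterior.
So α = 28 − 6 = 22 and β = 60 − 42 = 18.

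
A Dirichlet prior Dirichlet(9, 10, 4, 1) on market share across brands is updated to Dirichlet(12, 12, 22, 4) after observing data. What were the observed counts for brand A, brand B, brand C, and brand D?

counts (3, 2, 18, 3)

For a Dirichlet(α) prior with multinomial counts c, the posterior is Dirichlet(α + c) componentwise.
Counts are posterior − prior componentwise: 12−9=3, 12−10=2, 22−4=18, 4−1=3.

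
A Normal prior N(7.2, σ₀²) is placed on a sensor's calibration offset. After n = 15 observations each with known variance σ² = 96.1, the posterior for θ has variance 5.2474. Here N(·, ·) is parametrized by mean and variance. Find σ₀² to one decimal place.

For the Normal–Normal model with known σ², precisions add: τ_n = τ₀ + n/σ².
So 1/σ₀² = 1/5.2474 − 15/96.1 = 0.190571 − 0.156087 = 0.034484.
Hence σ₀² = 1/0.034484 ≈ 29.0.

σ₀² = 29.0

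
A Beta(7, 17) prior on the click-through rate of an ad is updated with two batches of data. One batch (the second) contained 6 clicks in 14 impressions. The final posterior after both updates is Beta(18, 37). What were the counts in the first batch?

Sequential conjugate updates are equivalent to a single update on the pooled data, so total successes = posterior α − prior α and total failures = posterior β − prior β.
Total across both batches: 18−7=11 clicks, 37−17=20 non-clicks.
Subtract the second batch: 11−6=5 clicks and 20−8=12 non-clicks.

5 clicks and 12 non-clicks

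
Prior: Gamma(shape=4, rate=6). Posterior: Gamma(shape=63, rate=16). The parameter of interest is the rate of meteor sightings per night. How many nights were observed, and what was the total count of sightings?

n = 10 nights with total 59 sightings

A Gamma(α, β) prior (rate parametrization) on a Poisson rate with n observations summing to S gives posterior Gamma(α+S, β+n).
Matching: Σxᵢ = 63 − 4 = 59 and n = 16 − 6 = 10.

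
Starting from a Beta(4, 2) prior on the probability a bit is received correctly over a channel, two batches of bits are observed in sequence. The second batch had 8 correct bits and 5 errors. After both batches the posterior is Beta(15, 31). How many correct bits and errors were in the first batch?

3 correct bits and 24 errors

Sequential conjugate updates are equivalent to a single update on the pooled data, so total successes = posterior α − prior α and total failures = posterior β − prior β.
Total across both batches: 15−4=11 correct bits, 31−2=29 errors.
Subtract the second batch: 11−8=3 correct bits and 29−5=24 errors.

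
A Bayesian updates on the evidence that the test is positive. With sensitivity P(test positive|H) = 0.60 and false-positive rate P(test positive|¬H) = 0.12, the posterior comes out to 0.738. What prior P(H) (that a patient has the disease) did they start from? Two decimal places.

P(H) = 0.36

In odds form, posterior odds = prior odds × likelihood ratio, so prior odds = posterior odds ÷ LR.
Posterior odds = 0.738/(1−0.738) = 2.8168. LR = 0.60/0.12 = 5.0000.
Prior odds = 2.8168/5.0000 = 0.5634, so P(H) = 0.5634/(1+0.5634) ≈ 0.36.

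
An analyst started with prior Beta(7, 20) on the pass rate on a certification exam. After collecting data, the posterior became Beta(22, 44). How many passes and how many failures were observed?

A Beta(a, b) prior with s successes and f failures in binomial data gives a Beta(a+s, b+f) posterior.
So s = 22 − 7 = 15 and f = 44 − 20 = 24.

15 passes and 24 failures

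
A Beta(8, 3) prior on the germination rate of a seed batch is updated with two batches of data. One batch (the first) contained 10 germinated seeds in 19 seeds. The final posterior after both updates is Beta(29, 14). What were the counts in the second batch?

Sequential conjugate updates are equivalent to a single update on the pooled data, so total successes = posterior α − prior α and total failures = posterior β − prior β.
Total across both batches: 29−8=21 germinated seeds, 14−3=11 non-germinating seeds.
Subtract the first batch: 21−10=11 germinated seeds and 11−9=2 non-germinating seeds.

11 germinated seeds and 2 non-germinating seeds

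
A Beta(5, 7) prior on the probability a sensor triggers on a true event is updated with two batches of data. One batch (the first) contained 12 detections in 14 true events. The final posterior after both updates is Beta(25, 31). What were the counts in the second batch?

Because Beta–binomial updating is additive in the counts, the combined data contributed (α_post−α_prior, β_post−β_prior) successes and failures.
Total across both batches: 25−5=20 detections, 31−7=24 misses.
Subtract the first batch: 20−12=8 detections and 24−2=22 misses.

8 detections and 22 misses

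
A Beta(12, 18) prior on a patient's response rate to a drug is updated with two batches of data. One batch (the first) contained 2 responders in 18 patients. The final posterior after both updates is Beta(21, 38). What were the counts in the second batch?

Because Beta–binomial updating is additive in the counts, the combined data contributed (α_post−α_prior, β_post−β_prior) successes and failures.
Total across both batches: 21−12=9 responders, 38−18=20 non-responders.
Subtract the first batch: 9−2=7 responders and 20−16=4 non-responders.

7 responders and 4 non-responders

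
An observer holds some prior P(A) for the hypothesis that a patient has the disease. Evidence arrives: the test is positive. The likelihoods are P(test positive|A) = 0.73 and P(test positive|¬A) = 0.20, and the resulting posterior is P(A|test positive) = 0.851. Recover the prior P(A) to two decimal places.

P(A) = 0.61

Bayes' rule in odds form gives O(A|E) = O(A)·[P(E|A)/P(E|¬A)], hence O(A) = O(A|E)/LR.
Posterior odds = 0.851/(1−0.851) = 5.7114. LR = 0.73/0.20 = 3.6500.
Prior odds = 5.7114/3.6500 = 1.5648, so P(A) = 1.5648/(1+1.5648) ≈ 0.61.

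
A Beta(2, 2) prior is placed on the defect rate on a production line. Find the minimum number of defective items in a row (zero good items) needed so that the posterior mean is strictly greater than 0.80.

After k defective items and 0 good items the posterior is Beta(2+k, 2), with mean (2+k)/(2+2+k).
Set (2+k)/(4+k) > 0.80 and solve: k > (0.80·4 − 2)/(1 − 0.80) = 6.000.
The smallest integer exceeding 6.000 is 7.

k = 7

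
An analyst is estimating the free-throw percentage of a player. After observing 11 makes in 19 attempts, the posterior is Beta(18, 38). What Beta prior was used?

Beta(7, 30)

A Beta(α, β) prior with s successes and f failures in binomial data gives a Beta(α+s, β+f) posterior.
So α = 18 − 11 = 7 and β = 38 − 8 = 30.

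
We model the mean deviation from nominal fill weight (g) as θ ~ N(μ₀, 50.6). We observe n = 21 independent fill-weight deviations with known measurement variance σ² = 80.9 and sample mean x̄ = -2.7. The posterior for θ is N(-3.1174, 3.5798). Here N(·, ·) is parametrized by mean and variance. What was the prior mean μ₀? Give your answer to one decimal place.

With known observation variance, the Normal–Normal posterior has precision τ_n = τ₀ + n/σ² and mean μ_n = (τ₀μ₀ + (n/σ²)x̄)/τ_n.
Here τ₀ = 1/50.6 = 0.019763 and τ_data = 21/80.9 = 0.259580, so τ_n = 0.279343.
Rearranging for μ₀: μ₀ = (μ_n·τ_n − τ_data·x̄)/τ₀ = (-3.1174·0.279343 − 0.259580·-2.7) / 0.019763 = -0.169958/0.019763 ≈ -8.6.

μ₀ = -8.6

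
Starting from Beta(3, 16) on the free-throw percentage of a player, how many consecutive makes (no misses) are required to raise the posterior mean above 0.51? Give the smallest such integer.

After k makes and 0 misses the posterior is Beta(3+k, 16), with mean (3+k)/(3+16+k).
Set (3+k)/(19+k) > 0.51 and solve: k > (0.51·19 − 3)/(1 − 0.51) = 13.653.
The smallest integer exceeding 13.653 is 14, and checking k=14: (17)/(33) = 0.5152 > 0.51.

k = 14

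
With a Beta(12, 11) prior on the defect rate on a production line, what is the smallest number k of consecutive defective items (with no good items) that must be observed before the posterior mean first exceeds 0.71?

After k defective items and 0 good items the posterior is Beta(12+k, 11), with mean (12+k)/(12+11+k).
Set (12+k)/(23+k) > 0.71 and solve: k > (0.71·23 − 12)/(1 − 0.71) = 14.931.
The smallest integer exceeding 14.931 is 15.

k = 15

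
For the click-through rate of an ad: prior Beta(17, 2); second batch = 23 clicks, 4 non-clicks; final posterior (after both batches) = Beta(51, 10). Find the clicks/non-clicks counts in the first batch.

Because Beta–binomial updating is additive in the counts, the combined data contributed (α_post−α_prior, β_post−β_prior) successes and failures.
Total across both batches: 51−17=34 clicks, 10−2=8 non-clicks.
Subtract the second batch: 34−23=11 clicks and 8−4=4 non-clicks.

11 clicks and 4 non-clicks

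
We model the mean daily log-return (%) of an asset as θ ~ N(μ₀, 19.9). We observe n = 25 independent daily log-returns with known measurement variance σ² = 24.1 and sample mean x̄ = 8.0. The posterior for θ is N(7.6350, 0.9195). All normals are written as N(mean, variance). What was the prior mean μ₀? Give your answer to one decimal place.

μ₀ = 0.1

The posterior mean is a precision-weighted average: μ_n = (τ₀μ₀ + τ_data·x̄)/(τ₀+τ_data), with τ₀=1/σ₀² and τ_data=n/σ².
Here τ₀ = 1/19.9 = 0.050251 and τ_data = 25/24.1 = 1.037344, so τ_n = 1.087595.
Rearranging for μ₀: μ₀ = (μ_n·τ_n − τ_data·x̄)/τ₀ = (7.6350·1.087595 − 1.037344·8.0) / 0.050251 = 0.005036/0.050251 ≈ 0.1.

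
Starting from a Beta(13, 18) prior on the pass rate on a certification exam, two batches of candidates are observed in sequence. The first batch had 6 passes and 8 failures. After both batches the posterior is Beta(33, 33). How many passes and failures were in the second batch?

14 passes and 7 failures

Because Beta–binomial updating is additive in the counts, the combined data contributed (α_post−α_prior, β_post−β_prior) successes and failures.
Total across both batches: 33−13=20 passes, 33−18=15 failures.
Subtract the first batch: 20−6=14 passes and 15−8=7 failures.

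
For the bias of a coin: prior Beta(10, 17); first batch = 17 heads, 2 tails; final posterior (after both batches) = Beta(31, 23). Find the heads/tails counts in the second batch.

Sequential conjugate updates are equivalent to a single update on the pooled data, so total successes = posterior α − prior α and total failures = posterior β − prior β.
Total across both batches: 31−10=21 heads, 23−17=6 tails.
Subtract the first batch: 21−17=4 heads and 6−2=4 tails.

4 heads and 4 tails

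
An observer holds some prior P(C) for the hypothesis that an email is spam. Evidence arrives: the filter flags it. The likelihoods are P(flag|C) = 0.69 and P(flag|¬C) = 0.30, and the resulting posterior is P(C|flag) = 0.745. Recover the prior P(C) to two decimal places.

P(C) = 0.56

In odds form, posterior odds = prior odds × likelihood ratio, so prior odds = posterior odds ÷ LR.
Posterior odds = 0.745/(1−0.745) = 2.9216. LR = 0.69/0.30 = 2.3000.
Prior odds = 2.9216/2.3000 = 1.2703, so P(C) = 1.2703/(1+1.2703) ≈ 0.56.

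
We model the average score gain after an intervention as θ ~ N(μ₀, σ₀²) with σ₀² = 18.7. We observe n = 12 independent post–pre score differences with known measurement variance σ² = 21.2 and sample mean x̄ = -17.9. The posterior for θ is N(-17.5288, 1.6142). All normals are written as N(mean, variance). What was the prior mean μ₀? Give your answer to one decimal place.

μ₀ = -13.6

The posterior mean is a precision-weighted average: μ_n = (τ₀μ₀ + τ_data·x̄)/(τ₀+τ_data), with τ₀=1/σ₀² and τ_data=n/σ².
Here τ₀ = 1/18.7 = 0.053476 and τ_data = 12/21.2 = 0.566038, so τ_n = 0.619514.
Rearranging for μ₀: μ₀ = (μ_n·τ_n − τ_data·x̄)/τ₀ = (-17.5288·0.619514 − 0.566038·-17.9) / 0.053476 = -0.727257/0.053476 ≈ -13.6.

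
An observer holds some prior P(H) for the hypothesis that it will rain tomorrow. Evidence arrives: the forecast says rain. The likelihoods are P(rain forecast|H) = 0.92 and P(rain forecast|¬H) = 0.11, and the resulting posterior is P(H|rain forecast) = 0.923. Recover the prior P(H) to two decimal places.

In odds form, posterior odds = prior odds × likelihood ratio, so prior odds = posterior odds ÷ LR.
Posterior odds = 0.923/(1−0.923) = 11.9870. LR = 0.92/0.11 = 8.3636.
Prior odds = 11.9870/8.3636 = 1.4332, so P(H) = 1.4332/(1+1.4332) ≈ 0.59.

P(H) = 0.59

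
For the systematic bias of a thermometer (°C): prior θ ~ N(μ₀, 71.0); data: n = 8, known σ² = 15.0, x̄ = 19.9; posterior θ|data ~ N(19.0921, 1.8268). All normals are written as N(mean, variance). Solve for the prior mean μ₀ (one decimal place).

μ₀ = -11.5

With known observation variance, the Normal–Normal posterior has precision τ_n = τ₀ + n/σ² and mean μ_n = (τ₀μ₀ + (n/σ²)x̄)/τ_n.
Here τ₀ = 1/71.0 = 0.014085 and τ_data = 8/15.0 = 0.533333, so τ_n = 0.547418.
Rearranging for μ₀: μ₀ = (μ_n·τ_n − τ_data·x̄)/τ₀ = (19.0921·0.547418 − 0.533333·19.9) / 0.014085 = -0.161968/0.014085 ≈ -11.5.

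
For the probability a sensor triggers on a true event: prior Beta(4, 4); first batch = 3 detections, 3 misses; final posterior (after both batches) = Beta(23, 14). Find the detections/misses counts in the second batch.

Because Beta–binomial updating is additive in the counts, the combined data contributed (α_post−α_prior, β_post−β_prior) successes and failures.
Total across both batches: 23−4=19 detections, 14−4=10 misses.
Subtract the first batch: 19−3=16 detections and 10−3=7 misses.

16 detections and 7 misses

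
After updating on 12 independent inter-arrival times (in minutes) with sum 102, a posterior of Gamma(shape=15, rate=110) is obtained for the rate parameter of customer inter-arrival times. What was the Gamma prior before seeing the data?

Gamma–exponential conjugacy: posterior shape = α + n, posterior rate = β + Σtᵢ.
So α = 15 − 12 = 3 and β = 110 − 102 = 8.

Gamma(shape=3, rate=8)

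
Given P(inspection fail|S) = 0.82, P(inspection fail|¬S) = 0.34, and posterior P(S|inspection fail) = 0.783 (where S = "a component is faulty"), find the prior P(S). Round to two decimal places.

P(S) = 0.60

Bayes' rule in odds form gives O(S|E) = O(S)·[P(E|S)/P(E|¬S)], hence O(S) = O(S|E)/LR.
Posterior odds = 0.783/(1−0.783) = 3.6083. LR = 0.82/0.34 = 2.4118.
Prior odds = 3.6083/2.4118 = 1.4961, so P(S) = 1.4961/(1+1.4961) ≈ 0.60.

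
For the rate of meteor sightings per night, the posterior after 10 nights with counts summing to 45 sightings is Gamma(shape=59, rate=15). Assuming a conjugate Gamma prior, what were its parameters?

Gamma–Poisson conjugacy: posterior shape = α + Σxᵢ, posterior rate = β + n.
So α = 59 − 45 = 14 and β = 15 − 10 = 5.

Gamma(shape=14, rate=5)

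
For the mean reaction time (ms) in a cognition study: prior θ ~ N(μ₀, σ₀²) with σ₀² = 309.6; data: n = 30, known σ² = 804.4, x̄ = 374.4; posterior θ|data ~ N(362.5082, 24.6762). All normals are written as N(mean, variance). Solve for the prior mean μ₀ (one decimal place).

With known observation variance, the Normal–Normal posterior has precision τ_n = τ₀ + n/σ² and mean μ_n = (τ₀μ₀ + (n/σ²)x̄)/τ_n.
Here τ₀ = 1/309.6 = 0.003230 and τ_data = 30/804.4 = 0.037295, so τ_n = 0.040525.
Rearranging for μ₀: μ₀ = (μ_n·τ_n − τ_data·x̄)/τ₀ = (362.5082·0.040525 − 0.037295·374.4) / 0.003230 = 0.727397/0.003230 ≈ 225.2.

μ₀ = 225.2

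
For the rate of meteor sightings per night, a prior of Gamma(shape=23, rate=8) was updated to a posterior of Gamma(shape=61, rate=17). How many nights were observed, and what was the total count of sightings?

n = 9 nights with total 38 sightings

A Gamma(α, β) prior (rate parametrization) on a Poisson rate with n observations summing to S gives posterior Gamma(α+S, β+n).
Matching: Σxᵢ = 61 − 23 = 38 and n = 17 − 8 = 9.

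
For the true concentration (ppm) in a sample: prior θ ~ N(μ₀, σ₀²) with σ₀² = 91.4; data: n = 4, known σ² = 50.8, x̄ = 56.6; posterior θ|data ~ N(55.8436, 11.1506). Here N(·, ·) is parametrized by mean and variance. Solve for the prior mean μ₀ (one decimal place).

μ₀ = 50.4

With known observation variance, the Normal–Normal posterior has precision τ_n = τ₀ + n/σ² and mean μ_n = (τ₀μ₀ + (n/σ²)x̄)/τ_n.
Here τ₀ = 1/91.4 = 0.010941 and τ_data = 4/50.8 = 0.078740, so τ_n = 0.089681.
Rearranging for μ₀: μ₀ = (μ_n·τ_n − τ_data·x̄)/τ₀ = (55.8436·0.089681 − 0.078740·56.6) / 0.010941 = 0.551426/0.010941 ≈ 50.4.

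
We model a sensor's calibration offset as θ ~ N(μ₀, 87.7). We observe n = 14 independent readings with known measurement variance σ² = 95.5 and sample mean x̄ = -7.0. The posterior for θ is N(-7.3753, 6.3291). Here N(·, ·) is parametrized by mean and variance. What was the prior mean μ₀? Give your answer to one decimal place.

μ₀ = -12.2

The posterior mean is a precision-weighted average: μ_n = (τ₀μ₀ + τ_data·x̄)/(τ₀+τ_data), with τ₀=1/σ₀² and τ_data=n/σ².
Here τ₀ = 1/87.7 = 0.011403 and τ_data = 14/95.5 = 0.146597, so τ_n = 0.158000.
Rearranging for μ₀: μ₀ = (μ_n·τ_n − τ_data·x̄)/τ₀ = (-7.3753·0.158000 − 0.146597·-7.0) / 0.011403 = -0.139118/0.011403 ≈ -12.2.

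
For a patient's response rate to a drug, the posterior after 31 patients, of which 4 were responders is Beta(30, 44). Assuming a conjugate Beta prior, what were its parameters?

Beta(26, 17)

Under Beta–binomial conjugacy the posterior parameters are (a+s, b+f).
Subtract the data counts: 30−4=26, 44−27=17.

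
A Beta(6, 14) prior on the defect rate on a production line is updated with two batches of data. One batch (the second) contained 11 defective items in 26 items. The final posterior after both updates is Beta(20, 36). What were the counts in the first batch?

Because Beta–binomial updating is additive in the counts, the combined data contributed (α_post−α_prior, β_post−β_prior) successes and failures.
Total across both batches: 20−6=14 defective items, 36−14=22 good items.
Subtract the second batch: 14−11=3 defective items and 22−15=7 good items.

3 defective items and 7 good items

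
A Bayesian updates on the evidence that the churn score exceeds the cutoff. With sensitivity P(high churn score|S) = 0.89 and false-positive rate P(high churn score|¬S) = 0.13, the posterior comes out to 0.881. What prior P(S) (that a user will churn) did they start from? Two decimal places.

In odds form, posterior odds = prior odds × likelihood ratio, so prior odds = posterior odds ÷ LR.
Posterior odds = 0.881/(1−0.881) = 7.4034. LR = 0.89/0.13 = 6.8462.
Prior odds = 7.4034/6.8462 = 1.0814, so P(S) = 1.0814/(1+1.0814) ≈ 0.52.

P(S) = 0.52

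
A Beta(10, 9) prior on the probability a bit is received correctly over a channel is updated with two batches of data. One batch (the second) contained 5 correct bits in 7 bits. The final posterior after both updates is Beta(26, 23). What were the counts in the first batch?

11 correct bits and 12 errors

Because Beta–binomial updating is additive in the counts, the combined data contributed (α_post−α_prior, β_post−β_prior) successes and failures.
Total across both batches: 26−10=16 correct bits, 23−9=14 errors.
Subtract the second batch: 16−5=11 correct bits and 14−2=12 errors.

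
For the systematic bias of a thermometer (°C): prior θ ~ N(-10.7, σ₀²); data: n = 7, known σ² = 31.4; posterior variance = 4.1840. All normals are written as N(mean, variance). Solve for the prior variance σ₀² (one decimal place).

σ₀² = 62.2

For the Normal–Normal model with known σ², precisions add: τ_n = τ₀ + n/σ².
So 1/σ₀² = 1/4.1840 − 7/31.4 = 0.239006 − 0.222930 = 0.016076.
Hence σ₀² = 1/0.016076 ≈ 62.2.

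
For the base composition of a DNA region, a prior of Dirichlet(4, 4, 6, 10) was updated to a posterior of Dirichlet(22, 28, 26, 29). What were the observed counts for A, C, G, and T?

counts (18, 24, 20, 19)

For a Dirichlet(α) prior with multinomial counts c, the posterior is Dirichlet(α + c) componentwise.
Counts are posterior − prior componentwise: 22−4=18, 28−4=24, 26−6=20, 29−10=19.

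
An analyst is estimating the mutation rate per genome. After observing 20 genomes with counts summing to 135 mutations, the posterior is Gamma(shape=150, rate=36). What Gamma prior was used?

Gamma(shape=15, rate=16)

Gamma–Poisson conjugacy: posterior shape = α + Σxᵢ, posterior rate = β + n.
So α = 150 − 135 = 15 and β = 36 − 20 = 16.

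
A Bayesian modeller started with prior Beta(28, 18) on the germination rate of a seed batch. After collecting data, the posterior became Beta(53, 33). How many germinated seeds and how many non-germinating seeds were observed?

Under Beta–binomial conjugacy the posterior parameters are (α+s, β+f).
Match parameters: s=53−28=25, f=33−18=15.

25 germinated seeds and 15 non-germinating seeds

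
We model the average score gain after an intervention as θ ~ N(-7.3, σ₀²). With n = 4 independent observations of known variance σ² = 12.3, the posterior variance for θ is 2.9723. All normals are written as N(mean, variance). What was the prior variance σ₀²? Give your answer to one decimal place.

For the Normal–Normal model with known σ², precisions add: τ_n = τ₀ + n/σ².
So 1/σ₀² = 1/2.9723 − 4/12.3 = 0.336440 − 0.325203 = 0.011237.
Hence σ₀² = 1/0.011237 ≈ 89.0.

σ₀² = 89.0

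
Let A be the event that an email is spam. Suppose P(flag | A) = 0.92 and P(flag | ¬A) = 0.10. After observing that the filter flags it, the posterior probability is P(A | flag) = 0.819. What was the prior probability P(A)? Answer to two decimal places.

In odds form, posterior odds = prior odds × likelihood ratio, so prior odds = posterior odds ÷ LR.
Posterior odds = 0.819/(1−0.819) = 4.5249. LR = 0.92/0.10 = 9.2000.
Prior odds = 4.5249/9.2000 = 0.4918, so P(A) = 0.4918/(1+0.4918) ≈ 0.33.

P(A) = 0.33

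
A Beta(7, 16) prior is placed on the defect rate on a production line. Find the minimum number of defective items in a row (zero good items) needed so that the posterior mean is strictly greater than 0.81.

k = 62

After k defective items and 0 good items the posterior is Beta(7+k, 16), with mean (7+k)/(7+16+k).
Set (7+k)/(23+k) > 0.81 and solve: k > (0.81·23 − 7)/(1 − 0.81) = 61.211.
The smallest integer exceeding 61.211 is 62, and checking k=62: (69)/(85) = 0.8118 > 0.81.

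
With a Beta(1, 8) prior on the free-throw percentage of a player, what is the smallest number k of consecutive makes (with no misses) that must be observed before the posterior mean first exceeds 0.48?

k = 7

After k makes and 0 misses the posterior is Beta(1+k, 8), with mean (1+k)/(1+8+k).
Set (1+k)/(9+k) > 0.48 and solve: k > (0.48·9 − 1)/(1 − 0.48) = 6.385.
The smallest integer exceeding 6.385 is 7.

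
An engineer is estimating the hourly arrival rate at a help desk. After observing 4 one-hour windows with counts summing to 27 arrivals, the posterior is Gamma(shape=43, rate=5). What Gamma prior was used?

A Gamma(α, β) prior (rate parametrization) on a Poisson rate with n observations summing to S gives posterior Gamma(α+S, β+n).
So α = 43 − 27 = 16 and β = 5 − 4 = 1.

Gamma(shape=16, rate=1)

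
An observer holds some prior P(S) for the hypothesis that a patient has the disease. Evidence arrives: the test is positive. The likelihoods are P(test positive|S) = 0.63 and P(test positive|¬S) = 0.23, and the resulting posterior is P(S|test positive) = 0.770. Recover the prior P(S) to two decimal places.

Bayes' rule in odds form gives O(S|E) = O(S)·[P(E|S)/P(E|¬S)], hence O(S) = O(S|E)/LR.
Posterior odds = 0.770/(1−0.770) = 3.3478. LR = 0.63/0.23 = 2.7391.
Prior odds = 3.3478/2.7391 = 1.2222, so P(S) = 1.2222/(1+1.2222) ≈ 0.55.

P(S) = 0.55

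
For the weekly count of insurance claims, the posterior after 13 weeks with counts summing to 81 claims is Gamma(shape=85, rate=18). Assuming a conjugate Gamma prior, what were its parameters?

Gamma(shape=4, rate=5)

Gamma–Poisson conjugacy: posterior shape = α + Σxᵢ, posterior rate = β + n.
So α = 85 − 81 = 4 and β = 18 − 13 = 5.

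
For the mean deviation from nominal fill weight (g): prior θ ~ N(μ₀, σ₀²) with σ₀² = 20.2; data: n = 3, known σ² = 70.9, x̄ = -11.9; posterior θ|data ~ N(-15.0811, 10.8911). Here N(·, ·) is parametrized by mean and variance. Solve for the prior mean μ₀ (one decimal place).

The posterior mean is a precision-weighted average: μ_n = (τ₀μ₀ + τ_data·x̄)/(τ₀+τ_data), with τ₀=1/σ₀² and τ_data=n/σ².
Here τ₀ = 1/20.2 = 0.049505 and τ_data = 3/70.9 = 0.042313, so τ_n = 0.091818.
Rearranging for μ₀: μ₀ = (μ_n·τ_n − τ_data·x̄)/τ₀ = (-15.0811·0.091818 − 0.042313·-11.9) / 0.049505 = -0.881192/0.049505 ≈ -17.8.

μ₀ = -17.8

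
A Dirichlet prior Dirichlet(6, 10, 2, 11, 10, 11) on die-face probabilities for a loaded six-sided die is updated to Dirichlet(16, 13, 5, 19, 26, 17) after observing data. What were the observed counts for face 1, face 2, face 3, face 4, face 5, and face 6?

For a Dirichlet(α) prior with multinomial counts c, the posterior is Dirichlet(α + c) componentwise.
Counts are posterior − prior componentwise: 16−6=10, 13−10=3, 5−2=3, 19−11=8, 26−10=16, 17−11=6.

counts (10, 3, 3, 8, 16, 6)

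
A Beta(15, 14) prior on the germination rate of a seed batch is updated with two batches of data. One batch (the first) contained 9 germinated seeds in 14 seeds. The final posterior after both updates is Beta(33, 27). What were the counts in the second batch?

Because Beta–binomial updating is additive in the counts, the combined data contributed (α_post−α_prior, β_post−β_prior) successes and failures.
Total across both batches: 33−15=18 germinated seeds, 27−14=13 non-germinating seeds.
Subtract the first batch: 18−9=9 germinated seeds and 13−5=8 non-germinating seeds.

9 germinated seeds and 8 non-germinating seeds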